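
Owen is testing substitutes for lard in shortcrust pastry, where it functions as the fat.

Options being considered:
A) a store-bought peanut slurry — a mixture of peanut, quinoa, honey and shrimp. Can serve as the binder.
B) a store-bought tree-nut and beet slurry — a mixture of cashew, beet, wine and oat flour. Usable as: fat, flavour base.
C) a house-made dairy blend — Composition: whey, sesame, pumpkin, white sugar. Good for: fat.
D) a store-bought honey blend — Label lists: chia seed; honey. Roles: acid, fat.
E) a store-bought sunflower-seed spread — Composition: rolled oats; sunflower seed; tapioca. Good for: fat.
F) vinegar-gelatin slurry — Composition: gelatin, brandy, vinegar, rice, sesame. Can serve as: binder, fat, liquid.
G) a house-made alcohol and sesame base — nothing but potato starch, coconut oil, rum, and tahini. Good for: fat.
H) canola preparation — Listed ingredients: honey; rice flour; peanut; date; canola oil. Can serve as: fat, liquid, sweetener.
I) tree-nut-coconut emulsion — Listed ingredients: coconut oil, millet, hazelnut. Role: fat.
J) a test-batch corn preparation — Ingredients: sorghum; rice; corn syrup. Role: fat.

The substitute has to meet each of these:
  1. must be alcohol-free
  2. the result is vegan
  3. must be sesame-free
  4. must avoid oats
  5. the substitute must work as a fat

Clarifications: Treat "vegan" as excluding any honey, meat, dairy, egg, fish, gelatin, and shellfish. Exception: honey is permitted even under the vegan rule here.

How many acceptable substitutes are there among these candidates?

4

A: not usable as a fat; has shrimp, so not vegan — reject
B: has wine, so not alcohol-free; has oat flour, so not oat-free — no
C: has whey, so not vegan; has sesame, so not sesame-free — out
D: honey is permitted under the vegan carve-out; nothing else excluded — keep
E: has rolled oats, so not oat-free — no
F: has gelatin, so not vegan; has brandy, so not alcohol-free (and 1 more) — out
G: has rum, so not alcohol-free; has tahini, so not sesame-free — reject
H: honey is permitted under the vegan carve-out; nothing else excluded — valid
I: all constraints satisfied — OK
J: only corn syrup, rice, and sorghum; none excluded — OK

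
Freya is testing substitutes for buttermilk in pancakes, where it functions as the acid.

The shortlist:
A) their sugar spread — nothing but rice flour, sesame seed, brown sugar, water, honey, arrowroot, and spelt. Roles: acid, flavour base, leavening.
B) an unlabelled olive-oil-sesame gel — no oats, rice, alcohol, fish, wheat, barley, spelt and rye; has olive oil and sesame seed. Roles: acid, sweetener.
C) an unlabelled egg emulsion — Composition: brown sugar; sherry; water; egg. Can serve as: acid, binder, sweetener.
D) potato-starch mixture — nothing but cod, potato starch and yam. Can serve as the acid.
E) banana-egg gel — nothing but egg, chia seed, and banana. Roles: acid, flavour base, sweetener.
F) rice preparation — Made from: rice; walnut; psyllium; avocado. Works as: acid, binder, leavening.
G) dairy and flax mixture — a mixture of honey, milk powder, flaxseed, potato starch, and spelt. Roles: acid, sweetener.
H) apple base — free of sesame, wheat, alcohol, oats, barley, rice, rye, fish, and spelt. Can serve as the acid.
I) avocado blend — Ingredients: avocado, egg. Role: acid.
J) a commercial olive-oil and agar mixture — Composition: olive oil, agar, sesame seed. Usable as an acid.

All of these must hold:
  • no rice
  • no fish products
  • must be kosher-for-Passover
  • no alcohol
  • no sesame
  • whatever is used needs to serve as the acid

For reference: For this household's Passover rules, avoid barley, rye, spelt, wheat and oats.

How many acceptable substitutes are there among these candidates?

3

A: has spelt, so not kosher-for-Passover; has sesame seed, so not sesame-free (and 1 more) — no
B: has sesame seed, so not sesame-free — no
C: has sherry, so not alcohol-free — out
D: has cod, so not fish-free — reject
E: every rule checks out — valid
F: has rice, so not rice-free — out
G: has spelt, so not kosher-for-Passover — out
H: works as an acid, kosher-for-Passover, no rice — keep
I: works as an acid, kosher-for-Passover, no fish — OK
J: has sesame seed, so not sesame-free — no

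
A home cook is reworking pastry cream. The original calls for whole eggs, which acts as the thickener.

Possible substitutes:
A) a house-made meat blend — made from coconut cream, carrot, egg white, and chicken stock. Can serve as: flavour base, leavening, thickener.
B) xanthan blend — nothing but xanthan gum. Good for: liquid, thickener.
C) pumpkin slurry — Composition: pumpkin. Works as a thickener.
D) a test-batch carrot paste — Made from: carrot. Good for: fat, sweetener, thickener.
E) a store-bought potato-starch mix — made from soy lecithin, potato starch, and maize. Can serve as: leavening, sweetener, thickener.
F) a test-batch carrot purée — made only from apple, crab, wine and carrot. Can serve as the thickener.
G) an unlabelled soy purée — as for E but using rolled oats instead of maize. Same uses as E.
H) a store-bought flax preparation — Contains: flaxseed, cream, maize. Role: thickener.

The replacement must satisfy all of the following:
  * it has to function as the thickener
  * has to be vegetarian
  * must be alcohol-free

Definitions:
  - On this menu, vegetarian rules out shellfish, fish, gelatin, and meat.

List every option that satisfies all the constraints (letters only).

B, C, D, E, G, H

A: has chicken stock, so not vegetarian — no
B: only xanthan gum; none excluded — keep
C: nothing on the exclusion list — valid
D: works as a thickener, vegetarian, no alcohol — valid
E: vegetarian, no alcohol — keep
F: has crab, so not vegetarian; has wine, so not alcohol-free — out
G: every rule checks out — valid
H: only maize, cream and flaxseed; none excluded — valid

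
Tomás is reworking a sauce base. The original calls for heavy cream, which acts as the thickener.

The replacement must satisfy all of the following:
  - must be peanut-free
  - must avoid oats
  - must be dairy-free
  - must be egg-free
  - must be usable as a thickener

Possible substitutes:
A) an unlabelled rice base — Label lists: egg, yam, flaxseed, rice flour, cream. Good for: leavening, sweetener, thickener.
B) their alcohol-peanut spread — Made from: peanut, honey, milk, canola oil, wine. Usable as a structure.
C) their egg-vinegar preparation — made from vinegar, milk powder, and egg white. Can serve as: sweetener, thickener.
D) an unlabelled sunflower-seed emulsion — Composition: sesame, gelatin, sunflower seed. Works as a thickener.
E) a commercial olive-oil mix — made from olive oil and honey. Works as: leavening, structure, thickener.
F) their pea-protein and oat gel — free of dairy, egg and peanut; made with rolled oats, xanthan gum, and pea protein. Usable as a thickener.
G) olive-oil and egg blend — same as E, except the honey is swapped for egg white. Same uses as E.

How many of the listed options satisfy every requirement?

2

A: has cream, so not dairy-free; has egg, so not egg-free — no
B: not usable as a thickener; has milk, so not dairy-free (and 1 more) — out
C: has milk powder, so not dairy-free; has egg white, so not egg-free — reject
D: works as a thickener, no egg, no oats — valid
E: all constraints satisfied — keep
F: has rolled oats, so not oat-free — reject
G: has egg white, so not egg-free — out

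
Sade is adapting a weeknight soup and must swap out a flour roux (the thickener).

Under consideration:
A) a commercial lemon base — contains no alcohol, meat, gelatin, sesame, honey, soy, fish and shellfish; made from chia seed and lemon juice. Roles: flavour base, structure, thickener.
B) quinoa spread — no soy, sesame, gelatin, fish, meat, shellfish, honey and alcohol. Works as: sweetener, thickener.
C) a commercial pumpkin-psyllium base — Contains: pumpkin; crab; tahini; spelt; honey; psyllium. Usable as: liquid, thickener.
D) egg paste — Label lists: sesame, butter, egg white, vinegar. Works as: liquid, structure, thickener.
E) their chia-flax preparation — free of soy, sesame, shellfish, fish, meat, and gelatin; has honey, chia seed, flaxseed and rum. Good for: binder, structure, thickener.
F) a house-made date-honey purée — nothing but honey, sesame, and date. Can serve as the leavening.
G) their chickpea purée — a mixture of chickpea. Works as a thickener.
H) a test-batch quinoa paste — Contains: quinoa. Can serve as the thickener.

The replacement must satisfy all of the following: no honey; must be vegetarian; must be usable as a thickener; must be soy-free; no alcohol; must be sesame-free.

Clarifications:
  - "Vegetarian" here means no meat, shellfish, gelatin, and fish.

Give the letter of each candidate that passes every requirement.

A, B, G, H

A: works as a thickener, no alcohol, no sesame — valid
B: works as a thickener, vegetarian, no sesame — OK
C: has crab, so not vegetarian; has tahini, so not sesame-free (and 1 more) — out
D: has sesame, so not sesame-free — no
E: has rum, so not alcohol-free; has honey, so not honey-free — out
F: not usable as a thickener; has sesame, so not sesame-free (and 1 more) — no
G: nothing on the exclusion list — valid
H: works as a thickener, no sesame, no soy — valid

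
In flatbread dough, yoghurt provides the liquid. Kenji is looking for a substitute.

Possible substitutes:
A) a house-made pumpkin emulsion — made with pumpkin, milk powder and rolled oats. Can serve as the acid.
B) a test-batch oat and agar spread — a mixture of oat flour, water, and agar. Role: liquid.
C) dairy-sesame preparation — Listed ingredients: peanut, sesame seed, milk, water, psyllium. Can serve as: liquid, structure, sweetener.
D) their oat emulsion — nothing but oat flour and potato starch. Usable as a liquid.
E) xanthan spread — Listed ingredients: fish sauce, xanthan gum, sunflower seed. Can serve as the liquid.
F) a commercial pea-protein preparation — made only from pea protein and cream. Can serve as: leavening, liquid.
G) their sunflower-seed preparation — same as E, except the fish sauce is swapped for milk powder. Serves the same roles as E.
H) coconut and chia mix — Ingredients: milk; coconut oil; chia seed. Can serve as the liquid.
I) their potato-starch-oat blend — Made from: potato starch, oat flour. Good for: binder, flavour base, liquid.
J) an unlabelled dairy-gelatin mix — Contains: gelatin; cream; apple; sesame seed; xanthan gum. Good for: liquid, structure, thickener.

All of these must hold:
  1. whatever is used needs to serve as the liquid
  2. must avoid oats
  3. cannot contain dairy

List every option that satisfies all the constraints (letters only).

E

A: not usable as a liquid; has milk powder, so not dairy-free (and 1 more) — no
B: has oat flour, so not oat-free — no
C: has milk, so not dairy-free — no
D: has oat flour, so not oat-free — out
E: no dairy, no oats — valid
F: has cream, so not dairy-free — no
G: has milk powder, so not dairy-free — out
H: has milk, so not dairy-free — out
I: has oat flour, so not oat-free — reject
J: has cream, so not dairy-free — out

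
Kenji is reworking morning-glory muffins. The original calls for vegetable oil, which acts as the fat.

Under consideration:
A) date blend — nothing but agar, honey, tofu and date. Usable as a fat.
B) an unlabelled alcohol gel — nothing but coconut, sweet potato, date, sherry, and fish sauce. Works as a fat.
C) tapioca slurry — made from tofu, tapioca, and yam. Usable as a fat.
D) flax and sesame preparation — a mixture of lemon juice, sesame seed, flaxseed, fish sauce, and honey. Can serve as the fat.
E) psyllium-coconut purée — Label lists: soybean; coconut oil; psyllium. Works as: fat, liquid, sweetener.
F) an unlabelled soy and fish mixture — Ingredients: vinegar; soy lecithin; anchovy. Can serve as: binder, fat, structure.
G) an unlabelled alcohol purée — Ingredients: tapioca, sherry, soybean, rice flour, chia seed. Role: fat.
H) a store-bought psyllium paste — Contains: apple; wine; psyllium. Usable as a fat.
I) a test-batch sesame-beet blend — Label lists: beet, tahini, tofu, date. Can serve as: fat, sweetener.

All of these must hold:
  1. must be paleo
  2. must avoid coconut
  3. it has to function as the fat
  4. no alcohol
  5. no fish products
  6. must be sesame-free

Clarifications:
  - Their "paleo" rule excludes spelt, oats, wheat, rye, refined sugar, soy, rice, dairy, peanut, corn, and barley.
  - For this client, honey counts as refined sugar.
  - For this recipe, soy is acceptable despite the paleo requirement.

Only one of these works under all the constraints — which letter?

C

A: has honey, so not paleo — out
B: has sherry, so not alcohol-free; has coconut, so not coconut-free (and 1 more) — reject
C: soy is permitted under the paleo carve-out; nothing else excluded — OK
D: has honey, so not paleo; has sesame seed, so not sesame-free (and 1 more) — reject
E: has coconut oil, so not coconut-free — no
F: has anchovy, so not fish-free — reject
G: has rice flour, so not paleo; has sherry, so not alcohol-free — out
H: has wine, so not alcohol-free — no
I: has tahini, so not sesame-free — reject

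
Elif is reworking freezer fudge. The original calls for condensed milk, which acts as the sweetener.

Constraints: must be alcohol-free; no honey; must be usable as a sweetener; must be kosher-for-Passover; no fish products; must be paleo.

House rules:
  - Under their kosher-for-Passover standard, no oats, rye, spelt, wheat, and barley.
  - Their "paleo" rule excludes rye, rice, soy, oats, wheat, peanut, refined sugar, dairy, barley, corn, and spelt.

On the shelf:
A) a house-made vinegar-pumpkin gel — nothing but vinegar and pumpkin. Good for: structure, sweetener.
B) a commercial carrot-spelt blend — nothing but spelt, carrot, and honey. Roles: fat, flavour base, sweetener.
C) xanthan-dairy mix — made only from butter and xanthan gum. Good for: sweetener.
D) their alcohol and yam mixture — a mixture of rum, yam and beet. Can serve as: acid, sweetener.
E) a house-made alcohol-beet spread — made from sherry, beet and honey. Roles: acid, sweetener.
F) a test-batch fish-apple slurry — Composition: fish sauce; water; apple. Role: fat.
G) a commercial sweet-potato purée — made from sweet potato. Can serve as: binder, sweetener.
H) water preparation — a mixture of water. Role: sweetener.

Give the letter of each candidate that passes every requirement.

A, G, H

A: only pumpkin and vinegar; none excluded — keep
B: has spelt, so not kosher-for-Passover; has spelt, so not paleo (and 1 more) — out
C: has butter, so not paleo — reject
D: has rum, so not alcohol-free — reject
E: has sherry, so not alcohol-free; has honey, so not honey-free — no
F: not usable as a sweetener; has fish sauce, so not fish-free — out
G: no honey, paleo — valid
H: only water; none excluded — valid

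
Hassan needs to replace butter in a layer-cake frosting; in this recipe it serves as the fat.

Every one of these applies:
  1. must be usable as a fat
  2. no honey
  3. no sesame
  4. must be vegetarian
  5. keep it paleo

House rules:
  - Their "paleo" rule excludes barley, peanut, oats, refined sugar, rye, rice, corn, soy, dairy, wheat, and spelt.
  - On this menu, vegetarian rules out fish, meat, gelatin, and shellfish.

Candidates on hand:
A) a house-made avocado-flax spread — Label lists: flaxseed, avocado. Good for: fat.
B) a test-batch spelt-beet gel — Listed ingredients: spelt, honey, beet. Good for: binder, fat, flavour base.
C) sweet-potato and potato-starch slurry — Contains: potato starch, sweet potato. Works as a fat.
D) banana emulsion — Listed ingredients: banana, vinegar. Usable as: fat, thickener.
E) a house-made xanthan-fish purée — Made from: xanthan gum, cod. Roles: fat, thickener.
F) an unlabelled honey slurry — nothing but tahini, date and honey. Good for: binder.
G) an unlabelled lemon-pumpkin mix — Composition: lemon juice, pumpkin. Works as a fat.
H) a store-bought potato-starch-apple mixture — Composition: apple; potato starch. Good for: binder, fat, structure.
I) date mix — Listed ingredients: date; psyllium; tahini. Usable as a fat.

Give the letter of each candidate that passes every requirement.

A, C, D, G, H

A: vegetarian, no sesame — valid
B: has spelt, so not paleo; has honey, so not honey-free — out
C: only sweet potato and potato starch; none excluded — keep
D: only vinegar and banana; none excluded — OK
E: has cod, so not vegetarian — no
F: not usable as a fat; has honey, so not honey-free (and 1 more) — reject
G: no honey, no sesame — keep
H: only apple and potato starch; none excluded — valid
I: has tahini, so not sesame-free — out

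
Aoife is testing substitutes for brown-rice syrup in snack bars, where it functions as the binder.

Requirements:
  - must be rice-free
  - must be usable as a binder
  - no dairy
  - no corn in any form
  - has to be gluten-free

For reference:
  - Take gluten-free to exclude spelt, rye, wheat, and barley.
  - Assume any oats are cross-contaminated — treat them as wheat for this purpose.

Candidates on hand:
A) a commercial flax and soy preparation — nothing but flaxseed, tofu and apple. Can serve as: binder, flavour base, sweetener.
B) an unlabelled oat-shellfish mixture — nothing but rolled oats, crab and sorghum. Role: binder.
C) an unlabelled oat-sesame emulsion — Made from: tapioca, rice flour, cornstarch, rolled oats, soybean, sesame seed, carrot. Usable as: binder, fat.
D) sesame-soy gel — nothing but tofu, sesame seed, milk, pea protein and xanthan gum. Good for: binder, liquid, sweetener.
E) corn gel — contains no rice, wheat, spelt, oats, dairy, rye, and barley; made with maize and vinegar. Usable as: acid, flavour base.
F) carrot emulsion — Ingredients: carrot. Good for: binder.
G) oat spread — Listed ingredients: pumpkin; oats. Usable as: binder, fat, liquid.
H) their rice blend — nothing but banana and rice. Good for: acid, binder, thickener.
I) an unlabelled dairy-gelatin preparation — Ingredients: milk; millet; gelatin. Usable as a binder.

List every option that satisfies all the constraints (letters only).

A, F

A: nothing on the exclusion list — OK
B: has rolled oats, so not gluten-free — out
C: has rolled oats, so not gluten-free; has rice flour, so not rice-free (and 1 more) — no
D: has milk, so not dairy-free — no
E: not usable as a binder; has maize, so not corn-free — out
F: nothing on the exclusion list — keep
G: has oats, so not gluten-free — reject
H: has rice, so not rice-free — out
I: has milk, so not dairy-free — out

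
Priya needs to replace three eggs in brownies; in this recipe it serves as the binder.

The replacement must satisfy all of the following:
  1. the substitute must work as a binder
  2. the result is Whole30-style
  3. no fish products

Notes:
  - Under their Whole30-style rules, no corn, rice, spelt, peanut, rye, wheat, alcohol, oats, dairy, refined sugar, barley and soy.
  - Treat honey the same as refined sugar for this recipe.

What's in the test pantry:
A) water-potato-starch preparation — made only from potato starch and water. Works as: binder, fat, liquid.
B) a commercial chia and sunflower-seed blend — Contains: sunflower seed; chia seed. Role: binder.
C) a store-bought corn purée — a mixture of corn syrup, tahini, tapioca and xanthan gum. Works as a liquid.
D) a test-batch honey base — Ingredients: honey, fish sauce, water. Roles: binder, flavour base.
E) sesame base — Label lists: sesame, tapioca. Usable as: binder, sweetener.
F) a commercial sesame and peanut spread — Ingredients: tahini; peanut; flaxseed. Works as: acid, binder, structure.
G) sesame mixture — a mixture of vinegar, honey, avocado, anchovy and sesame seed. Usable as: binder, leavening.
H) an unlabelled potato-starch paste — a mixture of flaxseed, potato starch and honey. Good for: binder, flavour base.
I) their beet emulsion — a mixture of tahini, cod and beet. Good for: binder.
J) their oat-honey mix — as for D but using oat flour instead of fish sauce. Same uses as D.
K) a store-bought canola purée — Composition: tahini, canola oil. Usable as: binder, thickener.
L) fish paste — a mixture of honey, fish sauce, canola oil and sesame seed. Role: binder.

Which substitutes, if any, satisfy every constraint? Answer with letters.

A, B, E, K

A: all constraints satisfied — valid
B: only chia seed and sunflower seed; none excluded — keep
C: not usable as a binder; has corn syrup, so not Whole30-style — out
D: has honey, so not Whole30-style; has fish sauce, so not fish-free — no
E: only sesame and tapioca; none excluded — valid
F: has peanut, so not Whole30-style — no
G: has honey, so not Whole30-style; has anchovy, so not fish-free — out
H: has honey, so not Whole30-style — reject
I: has cod, so not fish-free — no
J: has honey, so not Whole30-style — out
K: all constraints satisfied — valid
L: has honey, so not Whole30-style; has fish sauce, so not fish-free — reject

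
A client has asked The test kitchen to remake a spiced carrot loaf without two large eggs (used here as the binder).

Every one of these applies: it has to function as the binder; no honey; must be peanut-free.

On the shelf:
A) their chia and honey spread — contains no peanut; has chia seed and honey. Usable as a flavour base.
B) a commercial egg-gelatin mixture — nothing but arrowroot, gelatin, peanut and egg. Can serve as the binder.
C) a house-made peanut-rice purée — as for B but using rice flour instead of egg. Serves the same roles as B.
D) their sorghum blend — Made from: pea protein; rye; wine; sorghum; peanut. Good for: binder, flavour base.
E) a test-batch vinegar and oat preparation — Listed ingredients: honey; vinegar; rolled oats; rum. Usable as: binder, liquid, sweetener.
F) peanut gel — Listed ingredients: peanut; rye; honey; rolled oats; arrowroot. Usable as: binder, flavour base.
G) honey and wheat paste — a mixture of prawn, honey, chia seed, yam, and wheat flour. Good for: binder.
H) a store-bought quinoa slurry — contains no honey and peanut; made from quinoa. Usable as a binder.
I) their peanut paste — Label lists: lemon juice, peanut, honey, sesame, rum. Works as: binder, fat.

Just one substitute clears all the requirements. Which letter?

A: not usable as a binder; has honey, so not honey-free — no
B: has peanut, so not peanut-free — no
C: has peanut, so not peanut-free — no
D: has peanut, so not peanut-free — out
E: has honey, so not honey-free — reject
F: has honey, so not honey-free; has peanut, so not peanut-free — out
G: has honey, so not honey-free — no
H: every rule checks out — keep
I: has honey, so not honey-free; has peanut, so not peanut-free — no

H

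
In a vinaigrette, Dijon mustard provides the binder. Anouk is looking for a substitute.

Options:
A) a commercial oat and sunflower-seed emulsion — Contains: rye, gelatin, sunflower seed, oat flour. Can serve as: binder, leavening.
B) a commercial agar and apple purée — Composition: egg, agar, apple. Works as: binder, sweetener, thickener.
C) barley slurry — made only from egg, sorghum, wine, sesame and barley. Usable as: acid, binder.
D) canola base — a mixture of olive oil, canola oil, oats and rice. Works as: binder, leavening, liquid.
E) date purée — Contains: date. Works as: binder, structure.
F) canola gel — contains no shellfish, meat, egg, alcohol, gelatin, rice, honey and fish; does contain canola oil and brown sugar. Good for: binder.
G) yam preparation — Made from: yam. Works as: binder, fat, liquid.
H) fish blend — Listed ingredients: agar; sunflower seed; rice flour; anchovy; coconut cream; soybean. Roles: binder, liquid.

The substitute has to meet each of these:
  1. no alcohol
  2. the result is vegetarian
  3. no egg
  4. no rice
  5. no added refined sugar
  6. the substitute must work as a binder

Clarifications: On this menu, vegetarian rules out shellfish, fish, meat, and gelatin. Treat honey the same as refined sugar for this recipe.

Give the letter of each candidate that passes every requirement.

E, G

A: has gelatin, so not vegetarian — reject
B: has egg, so not egg-free — reject
C: has egg, so not egg-free; has wine, so not alcohol-free — no
D: has rice, so not rice-free — no
E: nothing on the exclusion list — valid
F: has brown sugar, so not no-added-sugar — no
G: no rice, no egg — valid
H: has anchovy, so not vegetarian; has rice flour, so not rice-free — reject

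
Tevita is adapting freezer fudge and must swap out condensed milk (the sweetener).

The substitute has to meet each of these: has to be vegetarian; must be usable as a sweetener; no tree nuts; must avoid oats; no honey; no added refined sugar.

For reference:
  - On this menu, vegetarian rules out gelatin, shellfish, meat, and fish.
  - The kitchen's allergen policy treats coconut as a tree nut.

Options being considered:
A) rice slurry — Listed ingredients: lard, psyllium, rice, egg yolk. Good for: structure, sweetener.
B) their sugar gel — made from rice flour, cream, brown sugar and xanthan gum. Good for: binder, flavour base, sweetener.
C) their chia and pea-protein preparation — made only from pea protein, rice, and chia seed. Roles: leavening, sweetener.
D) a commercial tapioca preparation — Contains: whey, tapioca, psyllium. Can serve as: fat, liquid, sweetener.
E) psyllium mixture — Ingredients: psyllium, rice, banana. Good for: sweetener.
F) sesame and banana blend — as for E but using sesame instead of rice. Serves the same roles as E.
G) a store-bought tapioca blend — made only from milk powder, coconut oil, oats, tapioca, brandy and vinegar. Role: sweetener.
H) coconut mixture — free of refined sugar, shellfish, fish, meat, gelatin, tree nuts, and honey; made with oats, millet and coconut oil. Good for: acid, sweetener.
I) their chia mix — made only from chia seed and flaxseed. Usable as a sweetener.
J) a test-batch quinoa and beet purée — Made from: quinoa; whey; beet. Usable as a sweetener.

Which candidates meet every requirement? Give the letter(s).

A: has lard, so not vegetarian — no
B: has brown sugar, so not no-added-sugar — no
C: vegetarian, no refined sugar — OK
D: no oats, no refined sugar — OK
E: every rule checks out — valid
F: only sesame, psyllium, and banana; none excluded — valid
G: has coconut oil, so not tree-nut-free; has oats, so not oat-free — no
H: has coconut oil, so not tree-nut-free; has oats, so not oat-free — no
I: nothing on the exclusion list — OK
J: works as a sweetener, no oats, vegetarian — keep

C, D, E, F, I, J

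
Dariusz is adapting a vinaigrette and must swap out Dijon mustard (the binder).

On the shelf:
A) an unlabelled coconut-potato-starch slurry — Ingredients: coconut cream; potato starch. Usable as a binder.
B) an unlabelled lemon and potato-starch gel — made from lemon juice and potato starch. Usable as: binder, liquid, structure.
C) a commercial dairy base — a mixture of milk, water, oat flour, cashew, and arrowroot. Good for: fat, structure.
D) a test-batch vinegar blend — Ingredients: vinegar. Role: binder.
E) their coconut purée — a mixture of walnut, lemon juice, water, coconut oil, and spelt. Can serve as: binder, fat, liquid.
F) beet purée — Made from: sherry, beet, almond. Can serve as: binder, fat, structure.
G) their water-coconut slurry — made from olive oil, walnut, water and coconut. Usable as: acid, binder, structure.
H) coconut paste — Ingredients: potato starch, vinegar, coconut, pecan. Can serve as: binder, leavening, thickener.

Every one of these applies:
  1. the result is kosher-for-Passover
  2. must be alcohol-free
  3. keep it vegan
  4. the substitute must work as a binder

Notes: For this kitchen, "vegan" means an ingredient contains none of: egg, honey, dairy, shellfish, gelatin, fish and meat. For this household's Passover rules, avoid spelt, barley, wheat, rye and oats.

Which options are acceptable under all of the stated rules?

A: nothing on the exclusion list — valid
B: every rule checks out — valid
C: not usable as a binder; has milk, so not vegan (and 1 more) — out
D: only vinegar; none excluded — keep
E: has spelt, so not kosher-for-Passover — out
F: has sherry, so not alcohol-free — reject
G: works as a binder, no alcohol, vegan — OK
H: all constraints satisfied — valid

A, B, D, G, H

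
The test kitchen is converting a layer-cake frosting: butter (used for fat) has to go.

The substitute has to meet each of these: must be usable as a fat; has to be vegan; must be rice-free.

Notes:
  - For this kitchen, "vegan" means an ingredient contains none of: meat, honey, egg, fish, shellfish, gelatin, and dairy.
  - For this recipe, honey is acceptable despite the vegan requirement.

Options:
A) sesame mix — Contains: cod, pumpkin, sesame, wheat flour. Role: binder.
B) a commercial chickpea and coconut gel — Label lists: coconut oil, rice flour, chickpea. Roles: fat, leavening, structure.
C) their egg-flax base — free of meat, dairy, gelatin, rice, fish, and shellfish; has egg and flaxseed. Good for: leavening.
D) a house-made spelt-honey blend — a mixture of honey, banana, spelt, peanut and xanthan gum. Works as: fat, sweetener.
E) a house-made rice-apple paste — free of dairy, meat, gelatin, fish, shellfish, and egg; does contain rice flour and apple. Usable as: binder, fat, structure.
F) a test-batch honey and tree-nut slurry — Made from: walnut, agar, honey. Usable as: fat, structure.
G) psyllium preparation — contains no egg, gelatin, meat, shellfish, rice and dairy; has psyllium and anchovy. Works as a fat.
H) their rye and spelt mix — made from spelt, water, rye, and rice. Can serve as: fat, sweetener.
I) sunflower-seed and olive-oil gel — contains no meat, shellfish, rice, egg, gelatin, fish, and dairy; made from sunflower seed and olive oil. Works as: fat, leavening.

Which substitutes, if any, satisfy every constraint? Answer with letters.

D, F, I

A: not usable as a fat; has cod, so not vegan — no
B: has rice flour, so not rice-free — reject
C: not usable as a fat; has egg, so not vegan — reject
D: honey is permitted under the vegan carve-out; nothing else excluded — OK
E: has rice flour, so not rice-free — no
F: honey is permitted under the vegan carve-out; nothing else excluded — keep
G: has anchovy, so not vegan — no
H: has rice, so not rice-free — no
I: no rice, vegan — valid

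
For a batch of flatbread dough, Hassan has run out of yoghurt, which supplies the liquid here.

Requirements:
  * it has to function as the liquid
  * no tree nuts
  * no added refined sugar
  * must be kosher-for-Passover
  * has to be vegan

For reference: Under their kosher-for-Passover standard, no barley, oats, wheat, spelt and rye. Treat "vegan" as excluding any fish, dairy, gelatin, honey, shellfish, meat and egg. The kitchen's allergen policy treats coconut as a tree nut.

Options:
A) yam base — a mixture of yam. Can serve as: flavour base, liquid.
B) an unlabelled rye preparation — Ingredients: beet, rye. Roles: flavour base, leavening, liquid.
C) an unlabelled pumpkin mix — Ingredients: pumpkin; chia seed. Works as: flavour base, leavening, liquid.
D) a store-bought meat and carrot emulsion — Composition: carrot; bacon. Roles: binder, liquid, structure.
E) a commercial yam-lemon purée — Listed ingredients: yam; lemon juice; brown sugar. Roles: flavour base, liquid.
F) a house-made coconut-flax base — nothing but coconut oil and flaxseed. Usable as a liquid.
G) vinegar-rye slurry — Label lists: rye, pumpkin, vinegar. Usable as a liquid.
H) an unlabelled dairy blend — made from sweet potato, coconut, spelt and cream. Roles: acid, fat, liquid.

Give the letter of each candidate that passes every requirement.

A: only yam; none excluded — keep
B: has rye, so not kosher-for-Passover — no
C: only chia seed and pumpkin; none excluded — keep
D: has bacon, so not vegan — out
E: has brown sugar, so not no-added-sugar — no
F: has coconut oil, so not tree-nut-free — reject
G: has rye, so not kosher-for-Passover — reject
H: has spelt, so not kosher-for-Passover; has cream, so not vegan (and 1 more) — out

A, C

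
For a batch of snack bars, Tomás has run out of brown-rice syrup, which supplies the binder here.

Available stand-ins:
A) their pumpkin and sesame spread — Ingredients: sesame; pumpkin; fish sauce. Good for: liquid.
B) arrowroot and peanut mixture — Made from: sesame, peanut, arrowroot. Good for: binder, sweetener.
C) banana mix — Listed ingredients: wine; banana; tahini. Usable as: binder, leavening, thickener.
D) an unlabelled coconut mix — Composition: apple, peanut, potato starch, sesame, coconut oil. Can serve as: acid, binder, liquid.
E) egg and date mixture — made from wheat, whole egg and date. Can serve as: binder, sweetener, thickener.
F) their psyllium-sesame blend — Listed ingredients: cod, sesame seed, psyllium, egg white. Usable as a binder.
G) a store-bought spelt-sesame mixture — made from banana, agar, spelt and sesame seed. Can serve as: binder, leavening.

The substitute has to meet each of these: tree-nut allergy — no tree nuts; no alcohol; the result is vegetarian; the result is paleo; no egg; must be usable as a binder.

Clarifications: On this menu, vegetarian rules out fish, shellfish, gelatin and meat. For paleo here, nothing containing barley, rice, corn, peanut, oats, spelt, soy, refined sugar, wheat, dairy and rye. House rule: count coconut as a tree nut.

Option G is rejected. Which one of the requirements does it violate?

paleo

usable as a binder: satisfied
vegetarian: satisfied
paleo: has spelt — fails
alcohol-free: satisfied
tree-nut-free: satisfied
egg-free: satisfied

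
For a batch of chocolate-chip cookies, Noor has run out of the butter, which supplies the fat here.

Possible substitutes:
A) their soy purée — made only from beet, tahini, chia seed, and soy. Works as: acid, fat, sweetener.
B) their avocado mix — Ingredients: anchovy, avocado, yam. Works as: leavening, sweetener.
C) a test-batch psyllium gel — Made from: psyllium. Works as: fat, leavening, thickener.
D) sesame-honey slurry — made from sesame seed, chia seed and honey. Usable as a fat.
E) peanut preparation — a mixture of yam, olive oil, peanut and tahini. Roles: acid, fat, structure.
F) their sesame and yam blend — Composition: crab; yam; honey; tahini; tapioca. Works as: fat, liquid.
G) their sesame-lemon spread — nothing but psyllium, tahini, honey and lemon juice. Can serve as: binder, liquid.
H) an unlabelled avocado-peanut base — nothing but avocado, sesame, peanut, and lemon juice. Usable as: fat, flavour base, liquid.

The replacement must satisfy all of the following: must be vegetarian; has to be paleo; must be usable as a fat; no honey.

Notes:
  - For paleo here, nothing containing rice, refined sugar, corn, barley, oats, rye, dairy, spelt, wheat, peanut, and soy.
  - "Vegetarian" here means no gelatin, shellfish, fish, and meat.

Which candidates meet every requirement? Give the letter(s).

C

A: has soy, so not paleo — reject
B: not usable as a fat; has anchovy, so not vegetarian — no
C: only psyllium; none excluded — OK
D: has honey, so not honey-free — out
E: has peanut, so not paleo — no
F: has crab, so not vegetarian; has honey, so not honey-free — out
G: not usable as a fat; has honey, so not honey-free — no
H: has peanut, so not paleo — out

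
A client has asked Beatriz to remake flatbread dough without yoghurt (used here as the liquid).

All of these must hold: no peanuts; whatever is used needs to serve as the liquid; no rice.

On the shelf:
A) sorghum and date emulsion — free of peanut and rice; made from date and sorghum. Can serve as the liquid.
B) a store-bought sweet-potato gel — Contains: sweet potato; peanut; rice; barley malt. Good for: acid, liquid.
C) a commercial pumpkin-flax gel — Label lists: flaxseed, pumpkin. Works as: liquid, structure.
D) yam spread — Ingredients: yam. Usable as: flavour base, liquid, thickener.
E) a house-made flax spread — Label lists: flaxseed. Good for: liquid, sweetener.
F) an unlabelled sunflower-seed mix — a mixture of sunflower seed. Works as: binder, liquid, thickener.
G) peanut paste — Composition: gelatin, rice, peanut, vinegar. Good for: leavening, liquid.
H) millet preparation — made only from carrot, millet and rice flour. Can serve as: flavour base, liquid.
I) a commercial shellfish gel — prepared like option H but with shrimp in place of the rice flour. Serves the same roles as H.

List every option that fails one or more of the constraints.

B, G, H

A: works as a liquid, no peanut, no rice — OK
B: has rice, so not rice-free; has peanut, so not peanut-free — reject
C: every rule checks out — valid
D: every rule checks out — keep
E: only flaxseed; none excluded — valid
F: every rule checks out — keep
G: has rice, so not rice-free; has peanut, so not peanut-free — out
H: has rice flour, so not rice-free — reject
I: no rice, no peanut — keep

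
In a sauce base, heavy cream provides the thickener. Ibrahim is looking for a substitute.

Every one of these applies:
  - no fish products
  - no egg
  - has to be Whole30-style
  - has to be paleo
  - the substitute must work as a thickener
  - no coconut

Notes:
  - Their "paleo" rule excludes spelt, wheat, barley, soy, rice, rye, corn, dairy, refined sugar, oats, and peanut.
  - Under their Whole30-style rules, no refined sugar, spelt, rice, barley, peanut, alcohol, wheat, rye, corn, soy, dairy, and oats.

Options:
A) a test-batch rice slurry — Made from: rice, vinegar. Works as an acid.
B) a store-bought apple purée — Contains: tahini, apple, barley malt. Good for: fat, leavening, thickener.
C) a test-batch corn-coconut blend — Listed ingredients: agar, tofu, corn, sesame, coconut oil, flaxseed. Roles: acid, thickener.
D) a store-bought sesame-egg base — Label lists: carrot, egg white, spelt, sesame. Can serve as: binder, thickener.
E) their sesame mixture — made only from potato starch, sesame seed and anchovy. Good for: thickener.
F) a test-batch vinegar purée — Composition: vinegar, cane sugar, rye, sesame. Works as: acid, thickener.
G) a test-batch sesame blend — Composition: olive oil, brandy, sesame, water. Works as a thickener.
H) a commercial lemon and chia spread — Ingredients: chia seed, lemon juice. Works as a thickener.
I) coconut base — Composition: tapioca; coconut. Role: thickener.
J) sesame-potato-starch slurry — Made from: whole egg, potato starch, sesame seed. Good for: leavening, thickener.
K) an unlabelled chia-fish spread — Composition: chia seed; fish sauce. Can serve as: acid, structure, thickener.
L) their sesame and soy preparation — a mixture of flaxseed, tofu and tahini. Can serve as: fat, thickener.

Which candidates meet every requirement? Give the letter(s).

H

A: not usable as a thickener; has rice, so not paleo (and 1 more) — out
B: has barley malt, so not paleo; has barley malt, so not Whole30-style — no
C: has corn, so not paleo; has corn, so not Whole30-style (and 1 more) — out
D: has spelt, so not paleo; has spelt, so not Whole30-style (and 1 more) — reject
E: has anchovy, so not fish-free — out
F: has rye, so not paleo; has rye, so not Whole30-style — out
G: has brandy, so not Whole30-style — no
H: Whole30-style, paleo — keep
I: has coconut, so not coconut-free — reject
J: has whole egg, so not egg-free — reject
K: has fish sauce, so not fish-free — no
L: has tofu, so not paleo; has tofu, so not Whole30-style — reject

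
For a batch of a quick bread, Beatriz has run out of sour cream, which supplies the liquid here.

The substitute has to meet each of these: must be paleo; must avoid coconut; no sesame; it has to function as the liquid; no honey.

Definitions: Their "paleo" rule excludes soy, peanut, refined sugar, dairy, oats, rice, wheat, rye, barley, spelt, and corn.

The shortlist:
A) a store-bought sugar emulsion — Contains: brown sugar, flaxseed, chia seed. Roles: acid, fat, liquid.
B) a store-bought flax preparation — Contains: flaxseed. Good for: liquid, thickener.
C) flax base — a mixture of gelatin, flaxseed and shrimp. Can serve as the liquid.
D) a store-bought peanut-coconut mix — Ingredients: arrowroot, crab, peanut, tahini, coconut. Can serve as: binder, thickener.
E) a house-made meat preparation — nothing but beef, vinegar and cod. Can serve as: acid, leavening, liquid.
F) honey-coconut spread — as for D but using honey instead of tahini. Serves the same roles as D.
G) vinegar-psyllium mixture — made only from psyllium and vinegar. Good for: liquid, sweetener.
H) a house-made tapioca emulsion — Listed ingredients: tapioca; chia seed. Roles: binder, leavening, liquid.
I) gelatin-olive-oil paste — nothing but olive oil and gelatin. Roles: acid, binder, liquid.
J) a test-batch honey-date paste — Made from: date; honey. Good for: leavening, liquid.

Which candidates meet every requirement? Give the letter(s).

B, C, E, G, H, I

A: has brown sugar, so not paleo — reject
B: every rule checks out — keep
C: only gelatin, shrimp, and flaxseed; none excluded — keep
D: not usable as a liquid; has peanut, so not paleo (and 2 more) — no
E: no coconut, paleo — keep
F: not usable as a liquid; has peanut, so not paleo (and 2 more) — reject
G: every rule checks out — OK
H: only chia seed and tapioca; none excluded — keep
I: paleo, no honey — OK
J: has honey, so not honey-free — out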